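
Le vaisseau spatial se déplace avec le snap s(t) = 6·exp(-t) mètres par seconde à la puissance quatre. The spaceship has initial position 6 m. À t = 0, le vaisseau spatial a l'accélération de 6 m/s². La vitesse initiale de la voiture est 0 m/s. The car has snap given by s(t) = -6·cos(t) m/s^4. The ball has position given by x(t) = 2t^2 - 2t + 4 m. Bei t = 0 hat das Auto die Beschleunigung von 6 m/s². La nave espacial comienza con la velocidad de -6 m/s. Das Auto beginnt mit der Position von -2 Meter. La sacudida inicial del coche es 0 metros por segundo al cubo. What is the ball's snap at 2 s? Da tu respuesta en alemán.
Wir müssen unsere Gleichung für die Position x(t) = 2·t^2 - 2·t + 4 4-mal ableiten. Die Ableitung von der Position ergibt die Geschwindigkeit: v(t) = 4·t - 2. Die Ableitung von der Geschwindigkeit ergibt die Beschleunigung: a(t) = 4. Durch Ableiten von der Beschleunigung erhalten wir den Ruck: j(t) = 0. Die Ableitung von dem Ruck ergibt den Snap: s(t) = 0. Wir haben den Snap s(t) = 0. Durch Einsetzen von t = 2: s(2) = 0.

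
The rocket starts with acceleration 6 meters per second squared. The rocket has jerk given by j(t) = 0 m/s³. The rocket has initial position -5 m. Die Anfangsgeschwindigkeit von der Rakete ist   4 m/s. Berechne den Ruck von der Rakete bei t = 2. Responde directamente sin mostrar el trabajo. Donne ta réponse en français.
Le jerk à t = 2 est j = 0.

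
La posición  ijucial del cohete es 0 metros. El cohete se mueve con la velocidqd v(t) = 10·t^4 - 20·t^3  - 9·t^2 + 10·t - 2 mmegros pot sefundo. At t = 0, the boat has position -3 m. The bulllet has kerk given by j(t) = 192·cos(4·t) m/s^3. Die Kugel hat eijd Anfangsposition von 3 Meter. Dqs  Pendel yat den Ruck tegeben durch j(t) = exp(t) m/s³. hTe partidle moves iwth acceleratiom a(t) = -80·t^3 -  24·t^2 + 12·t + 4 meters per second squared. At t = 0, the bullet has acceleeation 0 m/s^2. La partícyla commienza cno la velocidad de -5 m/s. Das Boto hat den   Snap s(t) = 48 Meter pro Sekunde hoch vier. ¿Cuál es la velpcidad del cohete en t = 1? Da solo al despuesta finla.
La velocidad en t = 1 es v = -11.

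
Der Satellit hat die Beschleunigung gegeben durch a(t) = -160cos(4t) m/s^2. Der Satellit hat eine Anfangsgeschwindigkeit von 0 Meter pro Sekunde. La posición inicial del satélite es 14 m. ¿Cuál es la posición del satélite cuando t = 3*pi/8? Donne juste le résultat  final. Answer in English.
The position at t = 3*pi/8 is x = 4.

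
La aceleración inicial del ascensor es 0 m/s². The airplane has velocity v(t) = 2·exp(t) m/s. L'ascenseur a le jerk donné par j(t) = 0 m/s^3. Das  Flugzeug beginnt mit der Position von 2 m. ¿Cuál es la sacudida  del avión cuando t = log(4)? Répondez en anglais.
We must differentiate our velocity equation v(t) = 2·exp(t) 2 times. The derivative of velocity gives acceleration: a(t) = 2·exp(t). The derivative of acceleration gives jerk: j(t) = 2·exp(t). From the given jerk equation j(t) = 2·exp(t), we substitute t = log(4) to get j = 8.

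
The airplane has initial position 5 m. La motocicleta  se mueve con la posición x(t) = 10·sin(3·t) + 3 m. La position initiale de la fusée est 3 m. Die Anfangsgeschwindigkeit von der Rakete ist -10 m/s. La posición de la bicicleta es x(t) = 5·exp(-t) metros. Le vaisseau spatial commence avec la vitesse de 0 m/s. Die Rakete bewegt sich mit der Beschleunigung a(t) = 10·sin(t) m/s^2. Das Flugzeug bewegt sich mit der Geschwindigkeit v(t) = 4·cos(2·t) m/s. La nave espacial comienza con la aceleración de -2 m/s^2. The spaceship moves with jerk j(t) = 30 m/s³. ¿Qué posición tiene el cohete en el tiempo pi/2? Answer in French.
En partant de l'accélération a(t) = 10·sin(t), nous prenons 2 primitives. En intégrant l'accélération et en utilisant la condition initiale v(0) = -10, nous obtenons v(t) = -10·cos(t). L'intégrale de la vitesse est la position. En utilisant x(0) = 3, nous obtenons x(t) = 3 - 10·sin(t). De l'équation de la position x(t) = 3 - 10·sin(t), nous substituons t = pi/2 pour obtenir x = -7.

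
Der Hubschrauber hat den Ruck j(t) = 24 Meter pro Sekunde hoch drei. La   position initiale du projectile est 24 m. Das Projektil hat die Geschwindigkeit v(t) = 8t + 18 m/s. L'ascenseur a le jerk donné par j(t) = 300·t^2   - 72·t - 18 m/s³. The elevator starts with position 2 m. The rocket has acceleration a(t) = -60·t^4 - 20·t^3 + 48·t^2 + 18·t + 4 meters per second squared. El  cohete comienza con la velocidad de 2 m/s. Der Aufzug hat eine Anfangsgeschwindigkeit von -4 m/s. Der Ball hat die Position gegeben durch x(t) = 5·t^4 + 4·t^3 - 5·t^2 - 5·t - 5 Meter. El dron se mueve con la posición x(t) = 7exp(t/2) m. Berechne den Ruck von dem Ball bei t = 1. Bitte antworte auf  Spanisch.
Para resolver esto, necesitamos tomar 3 derivadas de nuestra ecuación de la posición x(t) = 5·t^4 + 4·t^3 - 5·t^2 - 5·t - 5. Tomando d/dt de x(t), encontramos v(t) = 20·t^3 + 12·t^2 - 10·t - 5. Derivando la velocidad, obtenemos la aceleración: a(t) = 60·t^2 + 24·t - 10. Derivando la aceleración, obtenemos la sacudida: j(t) = 120·t + 24. Tenemos la sacudida j(t) = 120·t + 24. Sustituyendo t = 1: j(1) = 144.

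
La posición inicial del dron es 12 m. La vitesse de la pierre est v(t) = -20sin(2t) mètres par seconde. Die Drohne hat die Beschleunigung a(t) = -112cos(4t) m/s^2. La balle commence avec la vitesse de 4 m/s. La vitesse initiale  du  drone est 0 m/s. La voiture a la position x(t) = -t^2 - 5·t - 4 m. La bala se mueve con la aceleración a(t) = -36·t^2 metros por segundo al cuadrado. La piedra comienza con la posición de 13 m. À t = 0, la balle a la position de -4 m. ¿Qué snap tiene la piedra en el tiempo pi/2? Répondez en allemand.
Ausgehend von der Geschwindigkeit v(t) = -20·sin(2·t), nehmen wir 3 Ableitungen. Durch Ableiten von der Geschwindigkeit erhalten wir die Beschleunigung: a(t) = -40·cos(2·t). Die Ableitung von der Beschleunigung ergibt den Ruck: j(t) = 80·sin(2·t). Durch Ableiten von dem Ruck erhalten wir den Snap: s(t) = 160·cos(2·t). Wir haben den Snap s(t) = 160·cos(2·t). Durch Einsetzen von t = pi/2: s(pi/2) = -160.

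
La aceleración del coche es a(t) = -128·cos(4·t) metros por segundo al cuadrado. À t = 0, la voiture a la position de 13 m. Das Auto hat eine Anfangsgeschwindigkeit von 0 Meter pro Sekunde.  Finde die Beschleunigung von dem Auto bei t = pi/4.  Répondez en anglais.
From the given acceleration equation a(t) = -128·cos(4·t), we substitute t = pi/4 to get a = 128.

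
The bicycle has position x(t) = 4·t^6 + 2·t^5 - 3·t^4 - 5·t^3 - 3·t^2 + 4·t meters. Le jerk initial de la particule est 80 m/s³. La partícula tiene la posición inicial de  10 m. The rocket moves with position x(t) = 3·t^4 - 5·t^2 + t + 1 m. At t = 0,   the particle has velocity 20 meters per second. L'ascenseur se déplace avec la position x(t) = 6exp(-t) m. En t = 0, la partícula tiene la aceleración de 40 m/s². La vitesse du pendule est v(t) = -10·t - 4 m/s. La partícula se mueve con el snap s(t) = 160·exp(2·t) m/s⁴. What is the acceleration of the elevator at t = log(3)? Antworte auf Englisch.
We must differentiate our position equation x(t) = 6·exp(-t) 2 times. Differentiating position, we get velocity: v(t) = -6·exp(-t). Taking d/dt of v(t), we find a(t) = 6·exp(-t). We have acceleration a(t) = 6·exp(-t). Substituting t = log(3): a(log(3)) = 2.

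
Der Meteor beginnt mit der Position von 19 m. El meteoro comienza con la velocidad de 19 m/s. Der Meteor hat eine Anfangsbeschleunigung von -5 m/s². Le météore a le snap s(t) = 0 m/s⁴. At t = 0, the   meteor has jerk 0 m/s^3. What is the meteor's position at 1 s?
Starting from snap s(t) = 0, we take 4 antiderivatives. The antiderivative of snap, with j(0) = 0, gives jerk: j(t) = 0. Finding the antiderivative of j(t) and using a(0) = -5: a(t) = -5. Taking ∫a(t)dt and applying v(0) = 19, we find v(t) = 19 - 5·t. Finding the integral of v(t) and using x(0) = 19: x(t) = -5·t^2/2 + 19·t + 19. Using x(t) = -5·t^2/2 + 19·t + 19 and substituting t = 1, we find x = 71/2.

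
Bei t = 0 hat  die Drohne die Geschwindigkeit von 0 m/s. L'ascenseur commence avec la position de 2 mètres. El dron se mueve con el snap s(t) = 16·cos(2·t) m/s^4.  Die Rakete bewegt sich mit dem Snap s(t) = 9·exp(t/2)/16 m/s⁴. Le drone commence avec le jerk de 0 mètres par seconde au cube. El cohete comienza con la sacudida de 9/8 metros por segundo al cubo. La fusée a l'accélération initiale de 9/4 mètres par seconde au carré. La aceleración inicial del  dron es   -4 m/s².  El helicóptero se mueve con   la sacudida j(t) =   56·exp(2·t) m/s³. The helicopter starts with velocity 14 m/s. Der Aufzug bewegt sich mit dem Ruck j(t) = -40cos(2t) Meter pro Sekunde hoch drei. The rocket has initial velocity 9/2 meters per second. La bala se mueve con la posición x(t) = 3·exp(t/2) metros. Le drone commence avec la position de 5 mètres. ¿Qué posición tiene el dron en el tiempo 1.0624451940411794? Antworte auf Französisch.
En partant du snap s(t) = 16·cos(2·t), nous prenons 4 intégrales. En intégrant le snap et en utilisant la condition initiale j(0) = 0, nous obtenons j(t) = 8·sin(2·t). L'intégrale du jerk, avec a(0) = -4, donne l'accélération: a(t) = -4·cos(2·t). En prenant ∫a(t)dt et en appliquant v(0) = 0, nous trouvons v(t) = -2·sin(2·t). En prenant ∫v(t)dt et en appliquant x(0) = 5, nous trouvons x(t) = cos(2·t) + 4. Nous avons la position x(t) = cos(2·t) + 4. En substituant t = 1.0624451940411794: x(1.0624451940411794) = 3.47382687363976.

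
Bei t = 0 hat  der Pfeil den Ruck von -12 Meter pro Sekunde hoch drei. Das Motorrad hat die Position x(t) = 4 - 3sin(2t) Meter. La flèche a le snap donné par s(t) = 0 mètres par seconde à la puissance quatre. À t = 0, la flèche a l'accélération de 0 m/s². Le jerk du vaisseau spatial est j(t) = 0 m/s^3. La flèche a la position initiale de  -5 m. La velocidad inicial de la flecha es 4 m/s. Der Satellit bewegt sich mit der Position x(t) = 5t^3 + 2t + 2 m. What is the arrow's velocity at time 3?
To solve this, we need to take 3 antiderivatives of our snap equation s(t) = 0. Finding the antiderivative of s(t) and using j(0) = -12: j(t) = -12. Taking ∫j(t)dt and applying a(0) = 0, we find a(t) = -12·t. Integrating acceleration and using the initial condition v(0) = 4, we get v(t) = 4 - 6·t^2. From the given velocity equation v(t) = 4 - 6·t^2, we substitute t = 3 to get v = -50.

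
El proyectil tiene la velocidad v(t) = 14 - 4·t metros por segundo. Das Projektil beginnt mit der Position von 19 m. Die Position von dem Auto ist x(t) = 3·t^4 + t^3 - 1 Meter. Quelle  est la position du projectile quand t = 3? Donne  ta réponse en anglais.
To solve this, we need to take 1 integral of our velocity equation v(t) = 14 - 4·t. The antiderivative of velocity is position. Using x(0) = 19, we get x(t) = -2·t^2 + 14·t + 19. From the given position equation x(t) = -2·t^2 + 14·t + 19, we substitute t = 3 to get x = 43.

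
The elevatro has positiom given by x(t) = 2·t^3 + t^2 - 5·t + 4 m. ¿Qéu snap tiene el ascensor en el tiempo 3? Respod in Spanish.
Para resolver esto, necesitamos tomar 4 derivadas de nuestra ecuación de la posición x(t) = 2·t^3 + t^2 - 5·t + 4. Tomando d/dt de x(t), encontramos v(t) = 6·t^2 + 2·t - 5. La derivada de la velocidad da la aceleración: a(t) = 12·t + 2. Tomando d/dt de a(t), encontramos j(t) = 12. La derivada de la sacudida da el snap: s(t) = 0. De la ecuación del snap s(t) = 0, sustituimos t = 3 para obtener s = 0.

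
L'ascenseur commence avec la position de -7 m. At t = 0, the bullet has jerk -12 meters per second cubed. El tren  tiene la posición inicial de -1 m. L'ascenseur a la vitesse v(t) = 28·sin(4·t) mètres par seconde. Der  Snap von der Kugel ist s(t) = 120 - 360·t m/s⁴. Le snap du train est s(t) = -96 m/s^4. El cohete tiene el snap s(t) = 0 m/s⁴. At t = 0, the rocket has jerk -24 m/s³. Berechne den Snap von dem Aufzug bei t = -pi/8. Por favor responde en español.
Partiendo de la velocidad v(t) = 28·sin(4·t), tomamos 3 derivadas. Tomando d/dt de v(t), encontramos a(t) = 112·cos(4·t). Tomando d/dt de a(t), encontramos j(t) = -448·sin(4·t). La derivada de la sacudida da el snap: s(t) = -1792·cos(4·t). Usando s(t) = -1792·cos(4·t) y sustituyendo t = -pi/8, encontramos s = 0.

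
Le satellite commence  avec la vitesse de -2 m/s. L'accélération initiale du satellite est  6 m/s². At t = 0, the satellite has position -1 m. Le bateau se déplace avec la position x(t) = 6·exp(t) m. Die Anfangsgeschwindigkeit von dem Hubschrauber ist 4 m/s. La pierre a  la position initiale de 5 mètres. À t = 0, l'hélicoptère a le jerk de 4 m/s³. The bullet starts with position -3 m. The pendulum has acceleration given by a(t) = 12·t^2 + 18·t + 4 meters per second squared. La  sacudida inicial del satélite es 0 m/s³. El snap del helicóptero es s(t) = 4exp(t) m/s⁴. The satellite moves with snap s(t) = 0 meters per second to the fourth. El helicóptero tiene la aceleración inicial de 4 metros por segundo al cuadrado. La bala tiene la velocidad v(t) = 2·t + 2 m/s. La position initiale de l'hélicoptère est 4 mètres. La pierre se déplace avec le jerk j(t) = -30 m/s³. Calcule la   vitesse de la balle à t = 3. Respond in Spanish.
Usando v(t) = 2·t + 2 y sustituyendo t = 3, encontramos v = 8.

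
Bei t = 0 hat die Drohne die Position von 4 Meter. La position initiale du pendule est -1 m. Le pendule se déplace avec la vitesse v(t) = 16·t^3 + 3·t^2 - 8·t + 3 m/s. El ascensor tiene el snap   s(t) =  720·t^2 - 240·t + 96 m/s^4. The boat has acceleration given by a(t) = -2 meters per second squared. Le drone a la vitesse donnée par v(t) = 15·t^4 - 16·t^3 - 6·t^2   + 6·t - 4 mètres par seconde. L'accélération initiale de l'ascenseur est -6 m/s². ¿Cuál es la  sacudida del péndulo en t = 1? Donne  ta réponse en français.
Nous devons dériver notre équation de la vitesse v(t) = 16·t^3 + 3·t^2 - 8·t + 3 2 fois. En prenant d/dt de v(t), nous trouvons a(t) = 48·t^2 + 6·t - 8. La dérivée de l'accélération donne le jerk: j(t) = 96·t + 6. Nous avons le jerk j(t) = 96·t + 6. En substituant t = 1: j(1) = 102.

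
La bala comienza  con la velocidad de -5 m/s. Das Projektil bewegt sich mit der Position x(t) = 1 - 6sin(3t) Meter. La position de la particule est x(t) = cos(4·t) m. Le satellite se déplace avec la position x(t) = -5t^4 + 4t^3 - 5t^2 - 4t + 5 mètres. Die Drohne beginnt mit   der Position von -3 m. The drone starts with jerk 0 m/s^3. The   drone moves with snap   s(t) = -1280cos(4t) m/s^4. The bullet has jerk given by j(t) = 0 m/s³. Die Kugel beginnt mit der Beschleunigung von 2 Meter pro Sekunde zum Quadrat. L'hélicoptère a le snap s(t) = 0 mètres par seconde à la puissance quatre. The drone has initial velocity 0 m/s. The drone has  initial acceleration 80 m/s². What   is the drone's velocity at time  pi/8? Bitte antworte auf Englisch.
To find the answer, we compute 3 antiderivatives of s(t) = -1280·cos(4·t). The antiderivative of snap, with j(0) = 0, gives jerk: j(t) = -320·sin(4·t). The antiderivative of jerk is acceleration. Using a(0) = 80, we get a(t) = 80·cos(4·t). Finding the integral of a(t) and using v(0) = 0: v(t) = 20·sin(4·t). Using v(t) = 20·sin(4·t) and substituting t = pi/8, we find v = 20.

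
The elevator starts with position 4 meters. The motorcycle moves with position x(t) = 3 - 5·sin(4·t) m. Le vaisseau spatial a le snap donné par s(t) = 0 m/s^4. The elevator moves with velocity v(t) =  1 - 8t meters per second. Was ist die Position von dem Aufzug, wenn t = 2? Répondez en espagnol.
Para resolver esto, necesitamos tomar 1 integral de nuestra ecuación de la velocidad v(t) = 1 - 8·t. La antiderivada de la velocidad, con x(0) = 4, da la posición: x(t) = -4·t^2 + t + 4. Usando x(t) = -4·t^2 + t + 4 y sustituyendo t = 2, encontramos x = -10.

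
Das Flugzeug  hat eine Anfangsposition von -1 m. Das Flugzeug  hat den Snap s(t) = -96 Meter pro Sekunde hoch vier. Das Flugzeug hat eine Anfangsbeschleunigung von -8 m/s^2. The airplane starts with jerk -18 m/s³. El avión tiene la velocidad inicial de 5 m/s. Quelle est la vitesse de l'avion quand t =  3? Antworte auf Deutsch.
Um dies zu lösen, müssen wir 3 Integrale unserer Gleichung für den Snap s(t) = -96 finden. Durch Integration von dem Snap und Verwendung der Anfangsbedingung j(0) = -18, erhalten wir j(t) = -96·t - 18. Das Integral von dem Ruck ist die Beschleunigung. Mit a(0) = -8 erhalten wir a(t) = -48·t^2 - 18·t - 8. Mit ∫a(t)dt und Anwendung von v(0) = 5, finden wir v(t) = -16·t^3 - 9·t^2 - 8·t + 5. Wir haben die Geschwindigkeit v(t) = -16·t^3 - 9·t^2 - 8·t + 5. Durch Einsetzen von t = 3: v(3) = -532.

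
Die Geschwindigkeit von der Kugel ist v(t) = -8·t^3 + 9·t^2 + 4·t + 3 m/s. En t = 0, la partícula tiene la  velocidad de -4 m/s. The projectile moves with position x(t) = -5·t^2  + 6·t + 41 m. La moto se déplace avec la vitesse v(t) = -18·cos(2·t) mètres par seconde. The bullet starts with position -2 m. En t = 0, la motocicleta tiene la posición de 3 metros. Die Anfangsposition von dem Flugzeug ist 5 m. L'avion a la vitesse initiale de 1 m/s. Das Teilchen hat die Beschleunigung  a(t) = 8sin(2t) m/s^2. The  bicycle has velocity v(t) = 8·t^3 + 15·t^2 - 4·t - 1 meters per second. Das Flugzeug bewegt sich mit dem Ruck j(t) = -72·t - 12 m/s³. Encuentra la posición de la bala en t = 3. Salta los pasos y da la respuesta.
La posición en t = 3 es x = -56.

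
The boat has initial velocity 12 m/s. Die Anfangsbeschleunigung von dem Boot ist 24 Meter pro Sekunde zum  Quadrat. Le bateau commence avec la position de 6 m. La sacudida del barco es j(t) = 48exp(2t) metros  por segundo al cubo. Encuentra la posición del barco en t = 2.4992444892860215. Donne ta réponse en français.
En partant du jerk j(t) = 48·exp(2·t), nous prenons 3 intégrales. La primitive du jerk, avec a(0) = 24, donne l'accélération: a(t) = 24·exp(2·t). L'intégrale de l'accélération, avec v(0) = 12, donne la vitesse: v(t) = 12·exp(2·t). La primitive de la vitesse, avec x(0) = 6, donne la position: x(t) = 6·exp(2·t). En utilisant x(t) = 6·exp(2·t) et en substituant t = 2.4992444892860215, nous trouvons x = 889.134437886500.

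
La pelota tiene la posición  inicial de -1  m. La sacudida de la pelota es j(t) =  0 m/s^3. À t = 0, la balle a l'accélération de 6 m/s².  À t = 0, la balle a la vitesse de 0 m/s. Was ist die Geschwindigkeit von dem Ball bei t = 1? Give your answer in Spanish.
Necesitamos integrar nuestra ecuación de la sacudida j(t) = 0 2 veces. Integrando la sacudida y usando la condición inicial a(0) = 6, obtenemos a(t) = 6. La antiderivada de la aceleración, con v(0) = 0, da la velocidad: v(t) = 6·t. Tenemos la velocidad v(t) = 6·t. Sustituyendo t = 1: v(1) = 6.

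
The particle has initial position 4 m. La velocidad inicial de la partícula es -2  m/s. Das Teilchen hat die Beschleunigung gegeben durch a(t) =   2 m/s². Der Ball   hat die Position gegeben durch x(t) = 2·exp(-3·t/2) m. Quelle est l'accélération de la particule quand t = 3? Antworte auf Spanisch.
Usando a(t) = 2 y sustituyendo t = 3, encontramos a = 2.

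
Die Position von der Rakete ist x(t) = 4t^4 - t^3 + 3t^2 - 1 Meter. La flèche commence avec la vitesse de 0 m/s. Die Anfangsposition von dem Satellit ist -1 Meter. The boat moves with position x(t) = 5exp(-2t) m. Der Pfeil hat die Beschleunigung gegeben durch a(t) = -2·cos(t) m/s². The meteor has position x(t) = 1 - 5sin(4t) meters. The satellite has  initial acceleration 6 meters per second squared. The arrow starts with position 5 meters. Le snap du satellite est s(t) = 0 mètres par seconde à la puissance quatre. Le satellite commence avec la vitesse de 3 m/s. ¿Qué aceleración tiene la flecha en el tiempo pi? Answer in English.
Using a(t) = -2·cos(t) and substituting t = pi, we find a = 2.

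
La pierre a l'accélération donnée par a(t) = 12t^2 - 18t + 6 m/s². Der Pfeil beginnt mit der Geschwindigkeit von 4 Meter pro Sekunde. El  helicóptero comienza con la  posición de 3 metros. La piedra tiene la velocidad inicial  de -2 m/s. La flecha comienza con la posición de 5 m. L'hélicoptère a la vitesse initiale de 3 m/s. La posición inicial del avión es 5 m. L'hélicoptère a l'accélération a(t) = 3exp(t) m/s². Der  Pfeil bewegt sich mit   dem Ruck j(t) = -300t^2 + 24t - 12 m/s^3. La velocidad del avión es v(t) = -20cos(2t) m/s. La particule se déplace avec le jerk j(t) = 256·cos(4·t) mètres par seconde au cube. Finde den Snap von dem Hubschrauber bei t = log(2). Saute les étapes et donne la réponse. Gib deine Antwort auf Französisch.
À t = log(2), s = 6.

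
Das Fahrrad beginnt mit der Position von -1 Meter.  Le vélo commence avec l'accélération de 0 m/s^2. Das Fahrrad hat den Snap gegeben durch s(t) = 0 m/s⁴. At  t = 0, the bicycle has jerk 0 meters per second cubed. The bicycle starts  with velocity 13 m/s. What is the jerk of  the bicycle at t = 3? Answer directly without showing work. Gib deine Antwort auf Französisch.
La réponse est 0.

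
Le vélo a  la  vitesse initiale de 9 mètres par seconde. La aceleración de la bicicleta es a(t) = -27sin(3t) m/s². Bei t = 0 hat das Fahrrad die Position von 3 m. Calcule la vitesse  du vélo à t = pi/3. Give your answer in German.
Ausgehend von der Beschleunigung a(t) = -27·sin(3·t), nehmen wir 1 Stammfunktion. Das Integral von der Beschleunigung, mit v(0) = 9, ergibt die Geschwindigkeit: v(t) = 9·cos(3·t). Mit v(t) = 9·cos(3·t) und Einsetzen von t = pi/3, finden wir v = -9.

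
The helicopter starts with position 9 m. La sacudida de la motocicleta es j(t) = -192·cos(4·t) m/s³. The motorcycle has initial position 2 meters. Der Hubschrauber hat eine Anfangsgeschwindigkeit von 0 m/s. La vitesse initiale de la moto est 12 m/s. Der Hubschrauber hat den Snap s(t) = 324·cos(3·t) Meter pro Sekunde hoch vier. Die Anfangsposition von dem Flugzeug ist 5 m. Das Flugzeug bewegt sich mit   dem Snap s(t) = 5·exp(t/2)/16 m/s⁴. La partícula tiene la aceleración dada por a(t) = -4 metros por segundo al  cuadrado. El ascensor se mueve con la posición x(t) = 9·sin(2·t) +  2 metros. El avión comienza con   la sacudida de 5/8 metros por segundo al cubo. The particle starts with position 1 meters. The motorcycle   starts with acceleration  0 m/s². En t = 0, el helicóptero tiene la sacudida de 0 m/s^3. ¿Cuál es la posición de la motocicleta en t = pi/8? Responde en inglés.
We need to integrate our jerk equation j(t) = -192·cos(4·t) 3 times. Finding the antiderivative of j(t) and using a(0) = 0: a(t) = -48·sin(4·t). Taking ∫a(t)dt and applying v(0) = 12, we find v(t) = 12·cos(4·t). Integrating velocity and using the initial condition x(0) = 2, we get x(t) = 3·sin(4·t) + 2. Using x(t) = 3·sin(4·t) + 2 and substituting t = pi/8, we find x = 5.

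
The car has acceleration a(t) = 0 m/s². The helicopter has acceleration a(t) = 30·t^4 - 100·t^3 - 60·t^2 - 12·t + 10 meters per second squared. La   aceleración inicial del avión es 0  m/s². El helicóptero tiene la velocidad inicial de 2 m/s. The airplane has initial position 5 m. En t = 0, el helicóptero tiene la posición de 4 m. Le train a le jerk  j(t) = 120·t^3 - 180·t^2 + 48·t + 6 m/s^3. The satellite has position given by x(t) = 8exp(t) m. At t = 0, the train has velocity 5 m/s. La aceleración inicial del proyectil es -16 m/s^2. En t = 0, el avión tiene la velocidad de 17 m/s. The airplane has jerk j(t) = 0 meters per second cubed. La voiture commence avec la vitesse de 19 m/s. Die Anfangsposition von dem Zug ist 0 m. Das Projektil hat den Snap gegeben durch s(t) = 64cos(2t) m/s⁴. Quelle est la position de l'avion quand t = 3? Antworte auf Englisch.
We need to integrate our jerk equation j(t) = 0 3 times. Finding the antiderivative of j(t) and using a(0) = 0: a(t) = 0. The integral of acceleration is velocity. Using v(0) = 17, we get v(t) = 17. Integrating velocity and using the initial condition x(0) = 5, we get x(t) = 17·t + 5. Using x(t) = 17·t + 5 and substituting t = 3, we find x = 56.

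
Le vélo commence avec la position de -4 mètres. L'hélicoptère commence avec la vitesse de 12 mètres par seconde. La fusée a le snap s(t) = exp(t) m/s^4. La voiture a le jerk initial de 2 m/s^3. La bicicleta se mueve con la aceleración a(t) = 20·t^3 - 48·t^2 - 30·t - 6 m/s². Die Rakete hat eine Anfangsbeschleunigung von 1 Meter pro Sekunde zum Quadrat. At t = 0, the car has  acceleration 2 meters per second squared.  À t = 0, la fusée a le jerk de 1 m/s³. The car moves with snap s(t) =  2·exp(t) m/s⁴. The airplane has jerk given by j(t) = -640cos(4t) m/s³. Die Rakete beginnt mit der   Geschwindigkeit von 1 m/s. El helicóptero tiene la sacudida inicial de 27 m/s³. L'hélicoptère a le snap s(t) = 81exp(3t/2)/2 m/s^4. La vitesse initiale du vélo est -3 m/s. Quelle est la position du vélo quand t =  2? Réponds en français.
Nous devons intégrer notre équation de l'accélération a(t) = 20·t^3 - 48·t^2 - 30·t - 6 2 fois. En intégrant l'accélération et en utilisant la condition initiale v(0) = -3, nous obtenons v(t) = 5·t^4 - 16·t^3 - 15·t^2 - 6·t - 3. En prenant ∫v(t)dt et en appliquant x(0) = -4, nous trouvons x(t) = t^5 - 4·t^4 - 5·t^3 - 3·t^2 - 3·t - 4. Nous avons la position x(t) = t^5 - 4·t^4 - 5·t^3 - 3·t^2 - 3·t - 4. En substituant t = 2: x(2) = -94.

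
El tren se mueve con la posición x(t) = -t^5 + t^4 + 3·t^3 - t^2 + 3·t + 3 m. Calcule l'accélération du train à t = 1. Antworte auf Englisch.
To solve this, we need to take 2 derivatives of our position equation x(t) = -t^5 + t^4 + 3·t^3 - t^2 + 3·t + 3. The derivative of position gives velocity: v(t) = -5·t^4 + 4·t^3 + 9·t^2 - 2·t + 3. The derivative of velocity gives acceleration: a(t) = -20·t^3 + 12·t^2 + 18·t - 2. Using a(t) = -20·t^3 + 12·t^2 + 18·t - 2 and substituting t = 1, we find a = 8.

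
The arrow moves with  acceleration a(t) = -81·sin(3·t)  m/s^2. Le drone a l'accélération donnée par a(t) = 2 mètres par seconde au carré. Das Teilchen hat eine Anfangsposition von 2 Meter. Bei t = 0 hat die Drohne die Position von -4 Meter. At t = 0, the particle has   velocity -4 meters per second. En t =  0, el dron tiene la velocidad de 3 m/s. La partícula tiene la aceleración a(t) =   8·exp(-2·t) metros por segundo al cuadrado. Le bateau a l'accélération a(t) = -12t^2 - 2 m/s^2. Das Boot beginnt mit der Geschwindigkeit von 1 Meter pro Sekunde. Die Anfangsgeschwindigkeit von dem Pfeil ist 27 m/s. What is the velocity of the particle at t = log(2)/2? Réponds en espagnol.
Partiendo de la aceleración a(t) = 8·exp(-2·t), tomamos 1 integral. La antiderivada de la aceleración, con v(0) = -4, da la velocidad: v(t) = -4·exp(-2·t). Usando v(t) = -4·exp(-2·t) y sustituyendo t = log(2)/2, encontramos v = -2.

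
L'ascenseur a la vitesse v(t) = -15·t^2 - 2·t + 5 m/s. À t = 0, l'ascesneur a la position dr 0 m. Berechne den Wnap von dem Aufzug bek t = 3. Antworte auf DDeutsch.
Ausgehend von der Geschwindigkeit v(t) = -15·t^2 - 2·t + 5, nehmen wir 3 Ableitungen. Durch Ableiten von der Geschwindigkeit erhalten wir die Beschleunigung: a(t) = -30·t - 2. Mit d/dt von a(t) finden wir j(t) = -30. Durch Ableiten von dem Ruck erhalten wir den Snap: s(t) = 0. Mit s(t) = 0 und Einsetzen von t = 3, finden wir s = 0.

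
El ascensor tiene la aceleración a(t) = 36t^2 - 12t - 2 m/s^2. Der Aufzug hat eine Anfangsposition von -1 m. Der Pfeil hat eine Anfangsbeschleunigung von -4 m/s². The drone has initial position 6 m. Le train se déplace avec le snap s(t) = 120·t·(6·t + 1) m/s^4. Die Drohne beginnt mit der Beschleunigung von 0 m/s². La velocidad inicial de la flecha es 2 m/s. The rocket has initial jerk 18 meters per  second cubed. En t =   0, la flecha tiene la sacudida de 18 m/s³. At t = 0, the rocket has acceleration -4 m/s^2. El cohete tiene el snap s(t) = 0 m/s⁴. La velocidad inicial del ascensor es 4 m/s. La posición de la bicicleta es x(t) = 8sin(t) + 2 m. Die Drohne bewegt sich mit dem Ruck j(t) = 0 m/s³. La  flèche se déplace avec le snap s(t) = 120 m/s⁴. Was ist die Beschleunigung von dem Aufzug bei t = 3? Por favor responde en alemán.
Wir haben die Beschleunigung a(t) = 36·t^2 - 12·t - 2. Durch Einsetzen von t = 3: a(3) = 286.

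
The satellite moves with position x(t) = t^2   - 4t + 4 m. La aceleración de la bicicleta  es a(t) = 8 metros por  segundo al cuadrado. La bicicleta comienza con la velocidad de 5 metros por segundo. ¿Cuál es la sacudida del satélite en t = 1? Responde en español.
Para resolver esto, necesitamos tomar 3 derivadas de nuestra ecuación de la posición x(t) = t^2 - 4·t + 4. Derivando la posición, obtenemos la velocidad: v(t) = 2·t - 4. La derivada de la velocidad da la aceleración: a(t) = 2. Tomando d/dt de a(t), encontramos j(t) = 0. Usando j(t) = 0 y sustituyendo t = 1, encontramos j = 0.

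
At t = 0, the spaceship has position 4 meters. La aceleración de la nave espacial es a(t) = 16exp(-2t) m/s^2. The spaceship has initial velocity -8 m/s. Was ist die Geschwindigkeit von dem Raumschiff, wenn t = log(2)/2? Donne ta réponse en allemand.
Um dies zu lösen, müssen wir 1 Stammfunktion unserer Gleichung für die Beschleunigung a(t) = 16·exp(-2·t) finden. Durch Integration von der Beschleunigung und Verwendung der Anfangsbedingung v(0) = -8, erhalten wir v(t) = -8·exp(-2·t). Aus der Gleichung für die Geschwindigkeit v(t) = -8·exp(-2·t), setzen wir t = log(2)/2 ein und erhalten v = -4.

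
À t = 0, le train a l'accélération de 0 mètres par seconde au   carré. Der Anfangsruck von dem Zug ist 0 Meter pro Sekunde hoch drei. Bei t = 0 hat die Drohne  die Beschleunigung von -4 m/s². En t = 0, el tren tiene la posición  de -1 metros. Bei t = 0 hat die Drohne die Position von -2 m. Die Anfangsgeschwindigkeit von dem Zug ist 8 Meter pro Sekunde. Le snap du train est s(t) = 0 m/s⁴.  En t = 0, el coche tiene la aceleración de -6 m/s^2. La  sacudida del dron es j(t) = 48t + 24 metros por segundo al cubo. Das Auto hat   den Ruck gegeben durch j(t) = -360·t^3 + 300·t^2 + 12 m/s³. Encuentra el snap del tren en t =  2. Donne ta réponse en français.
De l'équation du snap s(t) = 0, nous substituons t = 2 pour obtenir s = 0.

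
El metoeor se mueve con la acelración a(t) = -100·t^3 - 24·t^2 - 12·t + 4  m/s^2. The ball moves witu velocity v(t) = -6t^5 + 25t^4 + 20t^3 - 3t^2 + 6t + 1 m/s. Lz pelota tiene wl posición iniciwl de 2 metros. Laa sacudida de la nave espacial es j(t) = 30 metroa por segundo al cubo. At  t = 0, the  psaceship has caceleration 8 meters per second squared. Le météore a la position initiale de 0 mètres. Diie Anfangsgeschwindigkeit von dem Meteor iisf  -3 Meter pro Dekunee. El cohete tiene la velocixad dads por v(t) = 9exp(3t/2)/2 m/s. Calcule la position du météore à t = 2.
Nous devons trouver l'intégrale de notre équation de l'accélération a(t) = -100·t^3 - 24·t^2 - 12·t + 4 2 fois. En prenant ∫a(t)dt et en appliquant v(0) = -3, nous trouvons v(t) = -25·t^4 - 8·t^3 - 6·t^2 + 4·t - 3. La primitive de la vitesse, avec x(0) = 0, donne la position: x(t) = -5·t^5 - 2·t^4 - 2·t^3 + 2·t^2 - 3·t. De l'équation de la position x(t) = -5·t^5 - 2·t^4 - 2·t^3 + 2·t^2 - 3·t, nous substituons t = 2 pour obtenir x = -206.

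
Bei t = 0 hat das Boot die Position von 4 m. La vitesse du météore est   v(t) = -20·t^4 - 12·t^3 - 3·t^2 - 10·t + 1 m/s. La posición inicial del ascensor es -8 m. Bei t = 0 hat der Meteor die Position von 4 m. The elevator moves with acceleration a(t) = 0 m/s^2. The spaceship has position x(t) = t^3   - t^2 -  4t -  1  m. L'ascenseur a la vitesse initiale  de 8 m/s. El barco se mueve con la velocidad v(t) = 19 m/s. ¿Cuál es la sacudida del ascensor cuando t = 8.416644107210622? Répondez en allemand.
Wir müssen unsere Gleichung für die Beschleunigung a(t) = 0 1-mal ableiten. Die Ableitung von der Beschleunigung ergibt den Ruck: j(t) = 0. Aus der Gleichung für den Ruck j(t) = 0, setzen wir t = 8.416644107210622 ein und erhalten j = 0.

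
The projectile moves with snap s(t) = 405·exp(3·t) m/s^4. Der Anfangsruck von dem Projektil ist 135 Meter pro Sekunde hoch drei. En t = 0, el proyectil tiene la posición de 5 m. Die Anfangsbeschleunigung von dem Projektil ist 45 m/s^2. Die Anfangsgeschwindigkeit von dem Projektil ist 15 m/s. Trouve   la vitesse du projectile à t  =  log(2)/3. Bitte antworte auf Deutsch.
Wir müssen unsere Gleichung für den Snap s(t) = 405·exp(3·t) 3-mal integrieren. Durch Integration von dem Snap und Verwendung der Anfangsbedingung j(0) = 135, erhalten wir j(t) = 135·exp(3·t). Das Integral von dem Ruck ist die Beschleunigung. Mit a(0) = 45 erhalten wir a(t) = 45·exp(3·t). Durch Integration von der Beschleunigung und Verwendung der Anfangsbedingung v(0) = 15, erhalten wir v(t) = 15·exp(3·t). Mit v(t) = 15·exp(3·t) und Einsetzen von t = log(2)/3, finden wir v = 30.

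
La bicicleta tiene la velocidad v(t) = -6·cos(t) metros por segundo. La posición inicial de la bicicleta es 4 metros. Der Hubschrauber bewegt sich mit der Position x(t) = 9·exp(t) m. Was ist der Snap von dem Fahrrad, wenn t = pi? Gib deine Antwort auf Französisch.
En partant de la vitesse v(t) = -6·cos(t), nous prenons 3 dérivées. La dérivée de la vitesse donne l'accélération: a(t) = 6·sin(t). En dérivant l'accélération, nous obtenons le jerk: j(t) = 6·cos(t). En prenant d/dt de j(t), nous trouvons s(t) = -6·sin(t). Nous avons le snap s(t) = -6·sin(t). En substituant t = pi: s(pi) = 0.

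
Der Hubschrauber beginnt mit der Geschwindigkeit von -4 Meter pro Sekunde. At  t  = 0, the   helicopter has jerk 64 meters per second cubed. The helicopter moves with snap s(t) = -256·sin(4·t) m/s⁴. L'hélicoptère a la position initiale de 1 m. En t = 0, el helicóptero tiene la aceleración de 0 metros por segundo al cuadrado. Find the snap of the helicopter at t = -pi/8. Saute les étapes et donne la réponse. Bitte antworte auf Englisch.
At t = -pi/8, s = 256.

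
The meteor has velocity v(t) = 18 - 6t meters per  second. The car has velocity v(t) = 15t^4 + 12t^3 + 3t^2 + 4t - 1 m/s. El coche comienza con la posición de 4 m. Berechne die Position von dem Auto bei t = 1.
Ausgehend von der Geschwindigkeit v(t) = 15·t^4 + 12·t^3 + 3·t^2 + 4·t - 1, nehmen wir 1 Stammfunktion. Durch Integration von der Geschwindigkeit und Verwendung der Anfangsbedingung x(0) = 4, erhalten wir x(t) = 3·t^5 + 3·t^4 + t^3 + 2·t^2 - t + 4. Mit x(t) = 3·t^5 + 3·t^4 + t^3 + 2·t^2 - t + 4 und Einsetzen von t = 1, finden wir x = 12.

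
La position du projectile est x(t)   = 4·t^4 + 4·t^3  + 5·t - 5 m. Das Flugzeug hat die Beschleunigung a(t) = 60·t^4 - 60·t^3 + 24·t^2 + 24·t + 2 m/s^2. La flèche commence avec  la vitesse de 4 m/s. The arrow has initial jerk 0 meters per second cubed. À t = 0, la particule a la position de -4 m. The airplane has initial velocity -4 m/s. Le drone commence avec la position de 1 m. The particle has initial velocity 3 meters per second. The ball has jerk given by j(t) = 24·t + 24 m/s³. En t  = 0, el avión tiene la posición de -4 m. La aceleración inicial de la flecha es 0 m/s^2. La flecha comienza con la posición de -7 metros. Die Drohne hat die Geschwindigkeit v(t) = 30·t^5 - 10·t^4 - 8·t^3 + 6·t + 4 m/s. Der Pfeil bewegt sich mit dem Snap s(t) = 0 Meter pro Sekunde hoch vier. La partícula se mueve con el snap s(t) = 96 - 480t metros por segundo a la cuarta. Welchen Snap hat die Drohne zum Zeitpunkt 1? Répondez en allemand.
Wir müssen unsere Gleichung für die Geschwindigkeit v(t) = 30·t^5 - 10·t^4 - 8·t^3 + 6·t + 4 3-mal ableiten. Durch Ableiten von der Geschwindigkeit erhalten wir die Beschleunigung: a(t) = 150·t^4 - 40·t^3 - 24·t^2 + 6. Durch Ableiten von der Beschleunigung erhalten wir den Ruck: j(t) = 600·t^3 - 120·t^2 - 48·t. Durch Ableiten von dem Ruck erhalten wir den Snap: s(t) = 1800·t^2 - 240·t - 48. Aus der Gleichung für den Snap s(t) = 1800·t^2 - 240·t - 48, setzen wir t = 1 ein und erhalten s = 1512.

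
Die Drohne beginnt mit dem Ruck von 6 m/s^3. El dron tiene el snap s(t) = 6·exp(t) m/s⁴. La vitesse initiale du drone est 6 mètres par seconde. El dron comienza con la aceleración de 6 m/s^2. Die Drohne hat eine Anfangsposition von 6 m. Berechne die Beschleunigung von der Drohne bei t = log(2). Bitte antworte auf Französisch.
Pour résoudre ceci, nous devons prendre 2 primitives de notre équation du snap s(t) = 6·exp(t). La primitive du snap, avec j(0) = 6, donne le jerk: j(t) = 6·exp(t). L'intégrale du jerk est l'accélération. En utilisant a(0) = 6, nous obtenons a(t) = 6·exp(t). De l'équation de l'accélération a(t) = 6·exp(t), nous substituons t = log(2) pour obtenir a = 12.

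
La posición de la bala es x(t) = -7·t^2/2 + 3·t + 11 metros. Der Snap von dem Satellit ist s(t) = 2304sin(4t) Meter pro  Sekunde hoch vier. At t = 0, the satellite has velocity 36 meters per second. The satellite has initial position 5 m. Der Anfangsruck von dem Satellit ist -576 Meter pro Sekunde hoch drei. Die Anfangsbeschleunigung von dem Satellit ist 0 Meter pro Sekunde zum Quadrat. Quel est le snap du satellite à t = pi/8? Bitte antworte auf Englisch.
Using s(t) = 2304·sin(4·t) and substituting t = pi/8, we find s = 2304.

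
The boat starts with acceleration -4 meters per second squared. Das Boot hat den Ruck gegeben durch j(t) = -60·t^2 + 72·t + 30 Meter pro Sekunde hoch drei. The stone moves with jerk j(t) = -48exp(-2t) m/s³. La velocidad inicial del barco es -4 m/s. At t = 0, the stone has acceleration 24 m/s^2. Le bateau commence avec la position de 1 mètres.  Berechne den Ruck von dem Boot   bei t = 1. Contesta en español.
Tenemos la sacudida j(t) = -60·t^2 + 72·t + 30. Sustituyendo t = 1: j(1) = 42.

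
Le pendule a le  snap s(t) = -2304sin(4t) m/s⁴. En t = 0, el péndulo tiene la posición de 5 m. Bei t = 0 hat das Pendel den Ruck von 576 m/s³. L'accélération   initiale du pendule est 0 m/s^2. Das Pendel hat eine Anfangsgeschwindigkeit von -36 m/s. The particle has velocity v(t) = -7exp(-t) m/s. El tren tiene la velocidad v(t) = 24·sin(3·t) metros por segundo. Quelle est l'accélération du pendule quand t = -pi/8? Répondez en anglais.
We must find the integral of our snap equation s(t) = -2304·sin(4·t) 2 times. Integrating snap and using the initial condition j(0) = 576, we get j(t) = 576·cos(4·t). Finding the integral of j(t) and using a(0) = 0: a(t) = 144·sin(4·t). From the given acceleration equation a(t) = 144·sin(4·t), we substitute t = -pi/8 to get a = -144.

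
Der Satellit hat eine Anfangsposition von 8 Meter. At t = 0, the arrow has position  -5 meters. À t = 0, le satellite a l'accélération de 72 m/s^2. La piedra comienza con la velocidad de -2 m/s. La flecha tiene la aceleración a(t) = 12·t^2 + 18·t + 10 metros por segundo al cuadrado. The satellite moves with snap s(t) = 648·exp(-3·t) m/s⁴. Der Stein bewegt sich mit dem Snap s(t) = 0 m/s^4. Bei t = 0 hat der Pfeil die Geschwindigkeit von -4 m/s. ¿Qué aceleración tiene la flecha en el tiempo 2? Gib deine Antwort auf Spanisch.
Tenemos la aceleración a(t) = 12·t^2 + 18·t + 10. Sustituyendo t = 2: a(2) = 94.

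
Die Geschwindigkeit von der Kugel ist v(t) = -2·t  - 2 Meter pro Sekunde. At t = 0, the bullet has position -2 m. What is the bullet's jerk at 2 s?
To solve this, we need to take 2 derivatives of our velocity equation v(t) = -2·t - 2. Differentiating velocity, we get acceleration: a(t) = -2. The derivative of acceleration gives jerk: j(t) = 0. Using j(t) = 0 and substituting t = 2, we find j = 0.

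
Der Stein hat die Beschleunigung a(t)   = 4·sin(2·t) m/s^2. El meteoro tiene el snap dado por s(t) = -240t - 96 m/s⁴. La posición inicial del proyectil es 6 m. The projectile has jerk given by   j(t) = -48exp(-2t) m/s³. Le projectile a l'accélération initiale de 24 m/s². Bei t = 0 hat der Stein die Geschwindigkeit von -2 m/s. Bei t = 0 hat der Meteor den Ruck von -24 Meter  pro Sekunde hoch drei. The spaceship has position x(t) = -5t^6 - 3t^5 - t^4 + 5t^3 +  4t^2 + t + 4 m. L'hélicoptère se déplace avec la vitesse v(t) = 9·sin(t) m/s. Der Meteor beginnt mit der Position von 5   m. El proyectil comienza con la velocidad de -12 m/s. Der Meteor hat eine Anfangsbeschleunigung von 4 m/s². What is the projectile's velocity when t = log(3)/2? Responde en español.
Necesitamos integrar nuestra ecuación de la sacudida j(t) = -48·exp(-2·t) 2 veces. Tomando ∫j(t)dt y aplicando a(0) = 24, encontramos a(t) = 24·exp(-2·t). Tomando ∫a(t)dt y aplicando v(0) = -12, encontramos v(t) = -12·exp(-2·t). De la ecuación de la velocidad v(t) = -12·exp(-2·t), sustituimos t = log(3)/2 para obtener v = -4.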